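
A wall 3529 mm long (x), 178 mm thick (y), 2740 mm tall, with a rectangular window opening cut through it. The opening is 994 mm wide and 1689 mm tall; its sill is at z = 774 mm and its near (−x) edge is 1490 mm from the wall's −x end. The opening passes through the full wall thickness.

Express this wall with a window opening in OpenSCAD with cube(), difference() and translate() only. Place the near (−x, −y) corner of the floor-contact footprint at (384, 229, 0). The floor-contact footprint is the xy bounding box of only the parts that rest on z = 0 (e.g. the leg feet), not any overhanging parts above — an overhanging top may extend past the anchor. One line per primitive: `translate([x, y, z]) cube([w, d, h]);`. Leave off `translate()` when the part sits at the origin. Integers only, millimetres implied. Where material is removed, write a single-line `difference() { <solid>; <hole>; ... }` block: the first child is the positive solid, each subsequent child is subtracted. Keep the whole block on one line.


difference() { translate([384, 229, 0]) cube([3529, 178, 2740]); translate([1874, 229, 774]) cube([994, 178, 1689]); }


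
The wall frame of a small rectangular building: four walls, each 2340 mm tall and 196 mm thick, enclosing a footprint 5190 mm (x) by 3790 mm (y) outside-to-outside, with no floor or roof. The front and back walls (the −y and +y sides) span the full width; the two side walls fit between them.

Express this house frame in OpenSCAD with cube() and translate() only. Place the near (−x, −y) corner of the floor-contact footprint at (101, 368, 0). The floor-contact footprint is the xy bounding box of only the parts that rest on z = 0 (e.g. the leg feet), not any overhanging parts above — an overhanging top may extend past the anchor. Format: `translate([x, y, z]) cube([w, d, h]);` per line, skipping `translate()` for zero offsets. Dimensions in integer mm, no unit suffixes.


translate([101, 368, 0]) cube([5190, 196, 2340]);
translate([101, 3962, 0]) cube([5190, 196, 2340]);
translate([101, 564, 0]) cube([196, 3398, 2340]);
translate([5095, 564, 0]) cube([196, 3398, 2340]);


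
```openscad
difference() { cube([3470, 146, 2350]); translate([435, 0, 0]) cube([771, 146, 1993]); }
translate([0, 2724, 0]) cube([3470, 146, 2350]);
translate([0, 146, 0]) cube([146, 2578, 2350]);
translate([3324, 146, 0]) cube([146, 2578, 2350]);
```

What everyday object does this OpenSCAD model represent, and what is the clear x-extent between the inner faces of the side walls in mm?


A single room. The interior width is 3178 mm.

Four walls enclosing a rectangle with a door in the front wall — a room. Outside width 3470 minus two 146 mm walls gives 3178 mm.


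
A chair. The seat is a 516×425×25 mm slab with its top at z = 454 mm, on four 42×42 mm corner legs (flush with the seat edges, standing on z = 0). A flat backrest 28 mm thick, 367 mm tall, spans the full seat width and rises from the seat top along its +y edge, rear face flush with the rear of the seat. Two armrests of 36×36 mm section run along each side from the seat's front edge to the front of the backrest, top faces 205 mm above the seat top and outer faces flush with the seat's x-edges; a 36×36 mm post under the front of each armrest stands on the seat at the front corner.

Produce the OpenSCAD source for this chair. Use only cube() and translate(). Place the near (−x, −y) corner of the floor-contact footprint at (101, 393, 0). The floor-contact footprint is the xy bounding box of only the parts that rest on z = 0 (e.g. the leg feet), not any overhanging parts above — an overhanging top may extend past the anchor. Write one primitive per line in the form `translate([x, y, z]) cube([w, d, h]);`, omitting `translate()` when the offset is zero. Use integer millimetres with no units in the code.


translate([101, 393, 429]) cube([516, 425, 25]);
translate([101, 393, 0]) cube([42, 42, 429]);
translate([575, 393, 0]) cube([42, 42, 429]);
translate([101, 776, 0]) cube([42, 42, 429]);
translate([575, 776, 0]) cube([42, 42, 429]);
translate([101, 790, 454]) cube([516, 28, 367]);
translate([101, 393, 623]) cube([36, 397, 36]);
translate([581, 393, 623]) cube([36, 397, 36]);
translate([101, 393, 454]) cube([36, 36, 169]);
translate([581, 393, 454]) cube([36, 36, 169]);


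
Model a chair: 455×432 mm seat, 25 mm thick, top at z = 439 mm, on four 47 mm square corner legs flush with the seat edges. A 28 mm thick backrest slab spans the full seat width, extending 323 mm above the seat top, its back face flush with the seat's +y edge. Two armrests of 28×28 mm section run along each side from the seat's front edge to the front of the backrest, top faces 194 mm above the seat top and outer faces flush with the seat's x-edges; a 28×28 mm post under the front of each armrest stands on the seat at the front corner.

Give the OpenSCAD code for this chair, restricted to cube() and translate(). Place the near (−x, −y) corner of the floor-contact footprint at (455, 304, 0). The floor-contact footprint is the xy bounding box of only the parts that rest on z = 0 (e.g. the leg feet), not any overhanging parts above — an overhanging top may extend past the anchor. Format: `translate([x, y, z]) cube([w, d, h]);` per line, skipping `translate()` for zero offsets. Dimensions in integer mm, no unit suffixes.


translate([455, 304, 414]) cube([455, 432, 25]);
translate([455, 304, 0]) cube([47, 47, 414]);
translate([863, 304, 0]) cube([47, 47, 414]);
translate([455, 689, 0]) cube([47, 47, 414]);
translate([863, 689, 0]) cube([47, 47, 414]);
translate([455, 708, 439]) cube([455, 28, 323]);
translate([455, 304, 605]) cube([28, 404, 28]);
translate([882, 304, 605]) cube([28, 404, 28]);
translate([455, 304, 439]) cube([28, 28, 166]);
translate([882, 304, 439]) cube([28, 28, 166]);


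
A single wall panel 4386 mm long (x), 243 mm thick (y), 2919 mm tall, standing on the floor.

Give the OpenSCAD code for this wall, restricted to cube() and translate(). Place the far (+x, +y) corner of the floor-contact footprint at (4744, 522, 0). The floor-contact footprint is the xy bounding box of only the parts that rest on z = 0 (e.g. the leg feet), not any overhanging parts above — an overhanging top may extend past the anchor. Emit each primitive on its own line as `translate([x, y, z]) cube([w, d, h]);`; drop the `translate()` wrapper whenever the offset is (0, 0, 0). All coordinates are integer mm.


translate([358, 279, 0]) cube([4386, 243, 2919]);


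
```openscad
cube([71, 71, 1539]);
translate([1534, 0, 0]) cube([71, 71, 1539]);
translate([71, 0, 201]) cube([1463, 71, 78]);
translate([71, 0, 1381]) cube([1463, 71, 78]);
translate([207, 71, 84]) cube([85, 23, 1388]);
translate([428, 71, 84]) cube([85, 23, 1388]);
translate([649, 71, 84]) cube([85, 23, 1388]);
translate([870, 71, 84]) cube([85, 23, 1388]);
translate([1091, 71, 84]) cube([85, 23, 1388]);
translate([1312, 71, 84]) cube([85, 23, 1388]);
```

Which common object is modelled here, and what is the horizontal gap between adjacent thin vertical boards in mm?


A fence section. The picket gap is 136 mm.

Two posts, two rails, 6 pickets — a fence section. Span 1463 mm holds 6 pickets of 85 mm with 7 equal gaps: ⌊(1463 − 6·85) / 7⌋ = 136 mm.


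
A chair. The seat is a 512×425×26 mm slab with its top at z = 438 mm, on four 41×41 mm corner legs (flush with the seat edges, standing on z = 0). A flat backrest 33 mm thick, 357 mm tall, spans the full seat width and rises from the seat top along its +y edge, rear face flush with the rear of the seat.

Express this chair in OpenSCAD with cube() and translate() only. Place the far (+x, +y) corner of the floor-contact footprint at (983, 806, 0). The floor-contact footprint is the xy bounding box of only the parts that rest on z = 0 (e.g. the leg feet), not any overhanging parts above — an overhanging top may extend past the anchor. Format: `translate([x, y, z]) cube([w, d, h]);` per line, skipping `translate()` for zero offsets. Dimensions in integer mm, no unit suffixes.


translate([471, 381, 412]) cube([512, 425, 26]);
translate([471, 381, 0]) cube([41, 41, 412]);
translate([942, 381, 0]) cube([41, 41, 412]);
translate([471, 765, 0]) cube([41, 41, 412]);
translate([942, 765, 0]) cube([41, 41, 412]);
translate([471, 773, 438]) cube([512, 33, 357]);


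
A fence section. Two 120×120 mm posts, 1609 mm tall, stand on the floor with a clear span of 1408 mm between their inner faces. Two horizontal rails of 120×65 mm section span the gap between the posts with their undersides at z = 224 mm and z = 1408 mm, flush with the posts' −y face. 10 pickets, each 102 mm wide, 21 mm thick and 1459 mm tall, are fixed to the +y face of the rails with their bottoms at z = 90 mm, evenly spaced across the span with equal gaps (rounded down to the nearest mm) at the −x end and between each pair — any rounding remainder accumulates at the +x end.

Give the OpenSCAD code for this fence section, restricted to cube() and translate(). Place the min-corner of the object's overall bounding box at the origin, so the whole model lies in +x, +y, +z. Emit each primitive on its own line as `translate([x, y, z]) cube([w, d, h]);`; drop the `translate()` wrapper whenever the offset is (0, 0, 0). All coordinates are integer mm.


cube([120, 120, 1609]);
translate([1528, 0, 0]) cube([120, 120, 1609]);
translate([120, 0, 224]) cube([1408, 120, 65]);
translate([120, 0, 1408]) cube([1408, 120, 65]);
translate([155, 120, 90]) cube([102, 21, 1459]);
translate([292, 120, 90]) cube([102, 21, 1459]);
translate([429, 120, 90]) cube([102, 21, 1459]);
translate([566, 120, 90]) cube([102, 21, 1459]);
translate([703, 120, 90]) cube([102, 21, 1459]);
translate([840, 120, 90]) cube([102, 21, 1459]);
translate([977, 120, 90]) cube([102, 21, 1459]);
translate([1114, 120, 90]) cube([102, 21, 1459]);
translate([1251, 120, 90]) cube([102, 21, 1459]);
translate([1388, 120, 90]) cube([102, 21, 1459]);


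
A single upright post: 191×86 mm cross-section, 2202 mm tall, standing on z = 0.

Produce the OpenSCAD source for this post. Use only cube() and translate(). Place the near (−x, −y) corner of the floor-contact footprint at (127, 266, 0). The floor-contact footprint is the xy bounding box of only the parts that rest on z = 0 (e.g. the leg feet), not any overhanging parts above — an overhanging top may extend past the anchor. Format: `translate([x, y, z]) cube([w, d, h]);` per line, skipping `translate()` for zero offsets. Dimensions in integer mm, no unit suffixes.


translate([127, 266, 0]) cube([191, 86, 2202]);


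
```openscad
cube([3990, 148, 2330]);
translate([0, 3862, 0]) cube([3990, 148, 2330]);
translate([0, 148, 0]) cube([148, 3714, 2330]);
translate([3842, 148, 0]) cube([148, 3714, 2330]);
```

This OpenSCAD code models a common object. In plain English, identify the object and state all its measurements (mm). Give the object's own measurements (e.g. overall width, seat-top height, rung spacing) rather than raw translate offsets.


The wall frame of a small rectangular building: four walls, each 2330 mm tall and 148 mm thick, enclosing a footprint 3990 mm (x) by 4010 mm (y) outside-to-outside, with no floor or roof. The front and back walls (the −y and +y sides) span the full width; the two side walls fit between them.


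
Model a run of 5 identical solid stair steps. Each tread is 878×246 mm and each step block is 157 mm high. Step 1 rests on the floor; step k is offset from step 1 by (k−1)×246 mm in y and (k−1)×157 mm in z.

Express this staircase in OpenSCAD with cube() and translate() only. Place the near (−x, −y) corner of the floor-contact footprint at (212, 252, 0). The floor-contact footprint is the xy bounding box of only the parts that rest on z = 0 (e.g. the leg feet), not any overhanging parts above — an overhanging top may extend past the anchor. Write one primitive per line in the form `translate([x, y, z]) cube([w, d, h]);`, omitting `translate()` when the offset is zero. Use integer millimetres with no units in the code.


translate([212, 252, 0]) cube([878, 246, 157]);
translate([212, 498, 157]) cube([878, 246, 157]);
translate([212, 744, 314]) cube([878, 246, 157]);
translate([212, 990, 471]) cube([878, 246, 157]);
translate([212, 1236, 628]) cube([878, 246, 157]);


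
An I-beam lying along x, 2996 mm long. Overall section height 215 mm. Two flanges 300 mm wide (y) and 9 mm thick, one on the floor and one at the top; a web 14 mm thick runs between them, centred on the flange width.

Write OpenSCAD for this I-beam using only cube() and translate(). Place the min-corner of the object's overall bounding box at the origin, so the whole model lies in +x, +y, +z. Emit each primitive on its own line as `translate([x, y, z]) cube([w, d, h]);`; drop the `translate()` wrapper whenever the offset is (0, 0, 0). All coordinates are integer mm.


cube([2996, 300, 9]);
translate([0, 143, 9]) cube([2996, 14, 197]);
translate([0, 0, 206]) cube([2996, 300, 9]);


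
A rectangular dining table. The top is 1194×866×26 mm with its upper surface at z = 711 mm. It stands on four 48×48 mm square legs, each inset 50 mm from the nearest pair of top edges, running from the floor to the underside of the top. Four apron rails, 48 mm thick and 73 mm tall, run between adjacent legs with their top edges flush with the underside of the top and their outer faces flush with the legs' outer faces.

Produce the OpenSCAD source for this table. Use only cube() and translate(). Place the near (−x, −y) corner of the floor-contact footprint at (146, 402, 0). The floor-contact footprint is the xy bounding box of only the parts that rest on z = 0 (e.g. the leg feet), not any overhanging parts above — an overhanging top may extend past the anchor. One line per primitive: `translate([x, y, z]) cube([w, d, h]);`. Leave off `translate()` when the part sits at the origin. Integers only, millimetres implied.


translate([96, 352, 685]) cube([1194, 866, 26]);
translate([146, 402, 0]) cube([48, 48, 685]);
translate([1192, 402, 0]) cube([48, 48, 685]);
translate([146, 1120, 0]) cube([48, 48, 685]);
translate([1192, 1120, 0]) cube([48, 48, 685]);
translate([194, 402, 612]) cube([998, 48, 73]);
translate([194, 1120, 612]) cube([998, 48, 73]);
translate([146, 450, 612]) cube([48, 670, 73]);
translate([1192, 450, 612]) cube([48, 670, 73]);


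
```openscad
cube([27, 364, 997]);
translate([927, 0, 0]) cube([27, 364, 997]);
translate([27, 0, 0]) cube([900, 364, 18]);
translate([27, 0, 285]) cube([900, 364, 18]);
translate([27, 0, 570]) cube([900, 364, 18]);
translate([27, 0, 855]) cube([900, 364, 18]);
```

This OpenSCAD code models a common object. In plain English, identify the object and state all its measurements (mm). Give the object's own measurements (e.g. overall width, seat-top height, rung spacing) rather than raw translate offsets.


An open bookshelf. Two side panels, each 27 mm thick, 364 mm deep and 997 mm tall, stand 954 mm apart (outside-to-outside). Between them sit 4 shelves, each 18 mm thick and 364 mm deep, spanning the full gap between the sides. The bottom shelf rests on the floor (its underside at z = 0) and the clear gap between one shelf's top and the next shelf's underside is 267 mm.


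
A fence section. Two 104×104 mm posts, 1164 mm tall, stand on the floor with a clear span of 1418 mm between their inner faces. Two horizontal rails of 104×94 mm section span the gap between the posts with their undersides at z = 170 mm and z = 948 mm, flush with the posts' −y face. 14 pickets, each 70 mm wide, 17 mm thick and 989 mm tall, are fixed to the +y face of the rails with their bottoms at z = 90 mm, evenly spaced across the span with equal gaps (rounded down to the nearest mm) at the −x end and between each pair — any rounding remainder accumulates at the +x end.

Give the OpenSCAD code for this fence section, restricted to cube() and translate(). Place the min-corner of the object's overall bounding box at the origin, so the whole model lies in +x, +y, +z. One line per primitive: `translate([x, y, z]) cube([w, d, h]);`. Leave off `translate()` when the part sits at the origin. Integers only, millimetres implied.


cube([104, 104, 1164]);
translate([1522, 0, 0]) cube([104, 104, 1164]);
translate([104, 0, 170]) cube([1418, 104, 94]);
translate([104, 0, 948]) cube([1418, 104, 94]);
translate([133, 104, 90]) cube([70, 17, 989]);
translate([232, 104, 90]) cube([70, 17, 989]);
translate([331, 104, 90]) cube([70, 17, 989]);
translate([430, 104, 90]) cube([70, 17, 989]);
translate([529, 104, 90]) cube([70, 17, 989]);
translate([628, 104, 90]) cube([70, 17, 989]);
translate([727, 104, 90]) cube([70, 17, 989]);
translate([826, 104, 90]) cube([70, 17, 989]);
translate([925, 104, 90]) cube([70, 17, 989]);
translate([1024, 104, 90]) cube([70, 17, 989]);
translate([1123, 104, 90]) cube([70, 17, 989]);
translate([1222, 104, 90]) cube([70, 17, 989]);
translate([1321, 104, 90]) cube([70, 17, 989]);
translate([1420, 104, 90]) cube([70, 17, 989]);


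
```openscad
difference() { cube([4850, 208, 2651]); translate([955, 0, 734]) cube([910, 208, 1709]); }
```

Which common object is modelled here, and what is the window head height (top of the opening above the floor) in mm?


A wall with a window opening. The window head height is 2443 mm.

A wall with a rectangular opening subtracted — a window. Sill at z = 734, opening 1709 mm tall, so the head is at 734 + 1709 = 2443 mm.


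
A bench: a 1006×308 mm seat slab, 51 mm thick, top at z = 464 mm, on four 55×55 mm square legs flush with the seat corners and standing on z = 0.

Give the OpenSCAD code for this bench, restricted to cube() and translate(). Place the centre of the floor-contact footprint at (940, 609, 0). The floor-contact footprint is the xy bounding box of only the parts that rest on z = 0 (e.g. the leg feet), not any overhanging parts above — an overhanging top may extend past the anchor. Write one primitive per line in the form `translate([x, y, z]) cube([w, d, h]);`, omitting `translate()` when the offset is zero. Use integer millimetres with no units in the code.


// leg_h = 464 − 51 = 413
translate([437, 455, 413]) cube([1006, 308, 51]);
translate([437, 455, 0]) cube([55, 55, 413]);
translate([437, 708, 0]) cube([55, 55, 413]);
translate([1388, 455, 0]) cube([55, 55, 413]);
translate([1388, 708, 0]) cube([55, 55, 413]);


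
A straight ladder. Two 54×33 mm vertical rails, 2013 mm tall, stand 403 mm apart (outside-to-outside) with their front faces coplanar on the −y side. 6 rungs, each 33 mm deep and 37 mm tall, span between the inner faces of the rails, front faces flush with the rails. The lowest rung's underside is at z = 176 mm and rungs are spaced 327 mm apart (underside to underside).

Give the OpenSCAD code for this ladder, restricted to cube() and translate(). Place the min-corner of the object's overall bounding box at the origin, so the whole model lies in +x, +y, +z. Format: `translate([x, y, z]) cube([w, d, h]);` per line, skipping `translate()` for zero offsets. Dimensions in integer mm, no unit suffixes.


// rung span = 403 - 2*54 = 295
// rung[k] z = 176 + k*327
cube([54, 33, 2013]);
translate([349, 0, 0]) cube([54, 33, 2013]);
translate([54, 0, 176]) cube([295, 33, 37]);
translate([54, 0, 503]) cube([295, 33, 37]);
translate([54, 0, 830]) cube([295, 33, 37]);
translate([54, 0, 1157]) cube([295, 33, 37]);
translate([54, 0, 1484]) cube([295, 33, 37]);
translate([54, 0, 1811]) cube([295, 33, 37]);


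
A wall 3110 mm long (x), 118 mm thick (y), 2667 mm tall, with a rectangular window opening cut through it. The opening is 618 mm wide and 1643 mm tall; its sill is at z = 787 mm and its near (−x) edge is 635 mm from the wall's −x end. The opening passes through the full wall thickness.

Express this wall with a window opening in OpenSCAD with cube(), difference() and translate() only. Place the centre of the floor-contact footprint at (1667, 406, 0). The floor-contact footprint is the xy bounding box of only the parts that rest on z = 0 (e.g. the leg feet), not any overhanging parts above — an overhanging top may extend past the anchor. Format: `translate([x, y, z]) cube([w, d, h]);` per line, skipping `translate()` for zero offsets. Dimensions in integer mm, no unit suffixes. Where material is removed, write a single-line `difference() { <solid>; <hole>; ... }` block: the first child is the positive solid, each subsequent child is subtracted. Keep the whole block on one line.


difference() { translate([112, 347, 0]) cube([3110, 118, 2667]); translate([747, 347, 787]) cube([618, 118, 1643]); }


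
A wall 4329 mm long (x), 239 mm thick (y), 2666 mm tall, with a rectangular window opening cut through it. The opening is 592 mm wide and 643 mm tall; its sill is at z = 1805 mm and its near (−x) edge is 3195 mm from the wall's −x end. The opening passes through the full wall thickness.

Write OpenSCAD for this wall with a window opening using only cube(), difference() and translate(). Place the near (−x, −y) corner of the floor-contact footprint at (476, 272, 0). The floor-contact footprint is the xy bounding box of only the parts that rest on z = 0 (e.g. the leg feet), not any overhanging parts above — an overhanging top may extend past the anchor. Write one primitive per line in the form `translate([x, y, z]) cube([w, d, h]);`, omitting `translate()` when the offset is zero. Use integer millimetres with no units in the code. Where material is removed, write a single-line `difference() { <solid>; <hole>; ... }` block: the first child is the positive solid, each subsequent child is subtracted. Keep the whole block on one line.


difference() { translate([476, 272, 0]) cube([4329, 239, 2666]); translate([3671, 272, 1805]) cube([592, 239, 643]); }


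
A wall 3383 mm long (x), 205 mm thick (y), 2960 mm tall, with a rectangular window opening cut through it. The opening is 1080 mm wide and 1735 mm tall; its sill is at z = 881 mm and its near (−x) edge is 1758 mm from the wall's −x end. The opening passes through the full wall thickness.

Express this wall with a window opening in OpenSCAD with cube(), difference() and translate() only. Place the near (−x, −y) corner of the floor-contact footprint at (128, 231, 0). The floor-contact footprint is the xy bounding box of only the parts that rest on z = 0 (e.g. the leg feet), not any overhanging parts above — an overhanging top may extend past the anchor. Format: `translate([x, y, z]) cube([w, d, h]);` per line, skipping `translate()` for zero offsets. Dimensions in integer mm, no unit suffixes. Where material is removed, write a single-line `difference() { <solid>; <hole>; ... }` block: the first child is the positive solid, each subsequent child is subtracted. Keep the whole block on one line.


difference() { translate([128, 231, 0]) cube([3383, 205, 2960]); translate([1886, 231, 881]) cube([1080, 205, 1735]); }


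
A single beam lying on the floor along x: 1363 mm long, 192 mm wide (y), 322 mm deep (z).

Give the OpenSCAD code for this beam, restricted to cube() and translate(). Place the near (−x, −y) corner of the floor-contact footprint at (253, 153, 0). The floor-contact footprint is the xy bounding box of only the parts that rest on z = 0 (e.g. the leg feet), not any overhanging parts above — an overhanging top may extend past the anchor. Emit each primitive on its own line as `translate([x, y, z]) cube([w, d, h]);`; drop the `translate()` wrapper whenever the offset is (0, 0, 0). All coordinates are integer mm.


translate([253, 153, 0]) cube([1363, 192, 322]);


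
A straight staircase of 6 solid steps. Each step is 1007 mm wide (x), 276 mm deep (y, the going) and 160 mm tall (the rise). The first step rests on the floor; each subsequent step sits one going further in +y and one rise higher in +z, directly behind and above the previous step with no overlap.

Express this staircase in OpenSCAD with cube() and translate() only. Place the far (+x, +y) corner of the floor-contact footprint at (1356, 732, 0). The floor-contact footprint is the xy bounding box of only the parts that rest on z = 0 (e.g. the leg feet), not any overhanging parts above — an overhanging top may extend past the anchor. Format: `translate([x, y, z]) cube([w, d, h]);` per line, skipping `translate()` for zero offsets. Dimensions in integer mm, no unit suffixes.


translate([349, 456, 0]) cube([1007, 276, 160]);
translate([349, 732, 160]) cube([1007, 276, 160]);
translate([349, 1008, 320]) cube([1007, 276, 160]);
translate([349, 1284, 480]) cube([1007, 276, 160]);
translate([349, 1560, 640]) cube([1007, 276, 160]);
translate([349, 1836, 800]) cube([1007, 276, 160]);


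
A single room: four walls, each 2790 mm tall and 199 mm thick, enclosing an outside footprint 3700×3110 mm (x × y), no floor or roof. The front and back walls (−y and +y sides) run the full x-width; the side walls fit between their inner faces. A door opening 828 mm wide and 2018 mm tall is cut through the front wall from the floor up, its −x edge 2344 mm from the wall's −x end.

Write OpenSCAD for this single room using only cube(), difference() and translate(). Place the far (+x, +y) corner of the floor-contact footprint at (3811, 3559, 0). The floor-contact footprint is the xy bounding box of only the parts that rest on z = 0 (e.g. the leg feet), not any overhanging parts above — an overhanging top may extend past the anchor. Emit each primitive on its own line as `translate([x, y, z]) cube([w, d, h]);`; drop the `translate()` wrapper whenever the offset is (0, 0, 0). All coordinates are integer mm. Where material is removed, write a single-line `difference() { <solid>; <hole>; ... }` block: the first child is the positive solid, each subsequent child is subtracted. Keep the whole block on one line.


difference() { translate([111, 449, 0]) cube([3700, 199, 2790]); translate([2455, 449, 0]) cube([828, 199, 2018]); }
translate([111, 3360, 0]) cube([3700, 199, 2790]);
translate([111, 648, 0]) cube([199, 2712, 2790]);
translate([3612, 648, 0]) cube([199, 2712, 2790]);


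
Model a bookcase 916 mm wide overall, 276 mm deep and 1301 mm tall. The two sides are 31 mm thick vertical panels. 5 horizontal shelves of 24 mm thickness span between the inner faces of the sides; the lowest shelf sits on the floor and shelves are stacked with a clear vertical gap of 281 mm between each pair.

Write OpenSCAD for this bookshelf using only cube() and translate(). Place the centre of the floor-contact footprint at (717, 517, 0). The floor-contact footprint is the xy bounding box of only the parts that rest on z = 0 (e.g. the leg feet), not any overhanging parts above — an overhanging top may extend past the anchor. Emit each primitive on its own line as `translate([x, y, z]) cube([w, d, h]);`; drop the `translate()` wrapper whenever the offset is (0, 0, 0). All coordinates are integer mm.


translate([259, 379, 0]) cube([31, 276, 1301]);
translate([1144, 379, 0]) cube([31, 276, 1301]);
translate([290, 379, 0]) cube([854, 276, 24]);
translate([290, 379, 305]) cube([854, 276, 24]);
translate([290, 379, 610]) cube([854, 276, 24]);
translate([290, 379, 915]) cube([854, 276, 24]);
translate([290, 379, 1220]) cube([854, 276, 24]);


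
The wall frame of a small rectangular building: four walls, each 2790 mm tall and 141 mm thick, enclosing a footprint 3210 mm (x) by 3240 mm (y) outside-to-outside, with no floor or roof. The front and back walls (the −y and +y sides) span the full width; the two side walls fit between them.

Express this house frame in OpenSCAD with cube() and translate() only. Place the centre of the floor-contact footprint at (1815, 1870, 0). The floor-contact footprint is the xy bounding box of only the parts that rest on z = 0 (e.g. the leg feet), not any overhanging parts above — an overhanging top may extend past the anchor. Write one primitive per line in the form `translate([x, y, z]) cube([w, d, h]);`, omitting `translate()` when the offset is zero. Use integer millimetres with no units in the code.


translate([210, 250, 0]) cube([3210, 141, 2790]);
translate([210, 3349, 0]) cube([3210, 141, 2790]);
translate([210, 391, 0]) cube([141, 2958, 2790]);
translate([3279, 391, 0]) cube([141, 2958, 2790]);


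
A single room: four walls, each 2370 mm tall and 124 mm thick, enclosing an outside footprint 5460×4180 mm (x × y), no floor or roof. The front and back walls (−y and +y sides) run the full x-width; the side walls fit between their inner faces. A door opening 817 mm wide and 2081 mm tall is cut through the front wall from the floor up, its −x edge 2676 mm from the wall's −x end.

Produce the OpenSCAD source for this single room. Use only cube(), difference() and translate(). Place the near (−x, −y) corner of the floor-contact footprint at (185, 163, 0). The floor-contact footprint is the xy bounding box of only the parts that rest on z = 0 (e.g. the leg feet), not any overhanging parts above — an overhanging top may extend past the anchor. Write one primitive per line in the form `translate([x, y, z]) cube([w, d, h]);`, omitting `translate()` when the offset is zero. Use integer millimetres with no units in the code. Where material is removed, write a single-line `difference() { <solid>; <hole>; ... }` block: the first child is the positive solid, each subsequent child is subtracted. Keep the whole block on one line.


difference() { translate([185, 163, 0]) cube([5460, 124, 2370]); translate([2861, 163, 0]) cube([817, 124, 2081]); }
translate([185, 4219, 0]) cube([5460, 124, 2370]);
translate([185, 287, 0]) cube([124, 3932, 2370]);
translate([5521, 287, 0]) cube([124, 3932, 2370]);


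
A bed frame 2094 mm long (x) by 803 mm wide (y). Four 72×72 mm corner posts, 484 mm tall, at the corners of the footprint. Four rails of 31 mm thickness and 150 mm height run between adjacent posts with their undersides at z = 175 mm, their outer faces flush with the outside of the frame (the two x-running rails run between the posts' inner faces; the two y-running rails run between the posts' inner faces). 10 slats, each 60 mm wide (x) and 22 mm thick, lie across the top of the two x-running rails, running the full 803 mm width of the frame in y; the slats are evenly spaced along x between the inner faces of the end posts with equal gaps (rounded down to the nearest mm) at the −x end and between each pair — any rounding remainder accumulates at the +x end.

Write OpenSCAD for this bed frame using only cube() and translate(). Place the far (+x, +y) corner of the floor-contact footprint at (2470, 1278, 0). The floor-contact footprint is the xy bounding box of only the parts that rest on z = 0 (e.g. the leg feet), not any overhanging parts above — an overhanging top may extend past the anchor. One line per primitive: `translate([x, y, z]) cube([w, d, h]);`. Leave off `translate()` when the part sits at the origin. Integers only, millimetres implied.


translate([376, 475, 0]) cube([72, 72, 484]);
translate([376, 1206, 0]) cube([72, 72, 484]);
translate([2398, 475, 0]) cube([72, 72, 484]);
translate([2398, 1206, 0]) cube([72, 72, 484]);
translate([448, 475, 175]) cube([1950, 31, 150]);
translate([448, 1247, 175]) cube([1950, 31, 150]);
translate([376, 547, 175]) cube([31, 659, 150]);
translate([2439, 547, 175]) cube([31, 659, 150]);
translate([570, 475, 325]) cube([60, 803, 22]);
translate([752, 475, 325]) cube([60, 803, 22]);
translate([934, 475, 325]) cube([60, 803, 22]);
translate([1116, 475, 325]) cube([60, 803, 22]);
translate([1298, 475, 325]) cube([60, 803, 22]);
translate([1480, 475, 325]) cube([60, 803, 22]);
translate([1662, 475, 325]) cube([60, 803, 22]);
translate([1844, 475, 325]) cube([60, 803, 22]);
translate([2026, 475, 325]) cube([60, 803, 22]);
translate([2208, 475, 325]) cube([60, 803, 22]);


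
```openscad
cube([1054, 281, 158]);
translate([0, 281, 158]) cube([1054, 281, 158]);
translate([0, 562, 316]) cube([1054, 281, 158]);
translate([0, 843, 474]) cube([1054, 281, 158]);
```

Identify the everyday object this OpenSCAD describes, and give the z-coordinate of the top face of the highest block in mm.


A staircase. The total rise is 632 mm.

4 identical blocks, each offset up and back from the previous — a staircase. Each step is 158 mm tall and there are 4 of them, so the total rise is 4 × 158 = 632 mm.


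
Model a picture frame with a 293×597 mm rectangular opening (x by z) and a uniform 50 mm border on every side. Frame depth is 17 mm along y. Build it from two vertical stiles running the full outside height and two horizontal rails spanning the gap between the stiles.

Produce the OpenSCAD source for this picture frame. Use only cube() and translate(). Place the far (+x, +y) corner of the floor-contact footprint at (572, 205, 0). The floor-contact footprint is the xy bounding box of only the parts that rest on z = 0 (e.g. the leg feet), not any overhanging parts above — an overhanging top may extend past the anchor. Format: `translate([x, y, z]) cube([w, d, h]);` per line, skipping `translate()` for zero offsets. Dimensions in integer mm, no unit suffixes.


translate([179, 188, 0]) cube([50, 17, 697]);
translate([522, 188, 0]) cube([50, 17, 697]);
translate([229, 188, 0]) cube([293, 17, 50]);
translate([229, 188, 647]) cube([293, 17, 50]);


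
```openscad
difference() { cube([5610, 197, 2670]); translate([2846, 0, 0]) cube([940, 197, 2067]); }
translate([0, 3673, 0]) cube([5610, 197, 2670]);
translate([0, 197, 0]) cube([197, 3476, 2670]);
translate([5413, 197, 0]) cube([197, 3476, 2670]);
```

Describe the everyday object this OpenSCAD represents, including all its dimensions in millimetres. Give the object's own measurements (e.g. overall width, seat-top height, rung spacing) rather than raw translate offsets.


A single room: four walls, each 2670 mm tall and 197 mm thick, enclosing an outside footprint 5610×3870 mm (x × y), no floor or roof. The front and back walls (−y and +y sides) run the full x-width; the side walls fit between their inner faces. A door opening 940 mm wide and 2067 mm tall is cut through the front wall from the floor up, its −x edge 2846 mm from the wall's −x end.


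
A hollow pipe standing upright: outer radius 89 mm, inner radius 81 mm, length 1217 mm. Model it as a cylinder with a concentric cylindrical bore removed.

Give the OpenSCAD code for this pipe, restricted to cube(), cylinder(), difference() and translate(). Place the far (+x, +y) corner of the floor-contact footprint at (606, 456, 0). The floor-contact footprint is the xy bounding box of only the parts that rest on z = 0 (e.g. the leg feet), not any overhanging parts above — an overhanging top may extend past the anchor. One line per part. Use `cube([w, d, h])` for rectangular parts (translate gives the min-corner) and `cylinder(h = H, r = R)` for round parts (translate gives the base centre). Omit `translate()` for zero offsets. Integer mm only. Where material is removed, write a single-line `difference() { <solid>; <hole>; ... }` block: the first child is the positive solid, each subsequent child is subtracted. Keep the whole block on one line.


difference() { translate([517, 367, 0]) cylinder(h = 1217, r = 89); translate([517, 367, 0]) cylinder(h = 1217, r = 81); }


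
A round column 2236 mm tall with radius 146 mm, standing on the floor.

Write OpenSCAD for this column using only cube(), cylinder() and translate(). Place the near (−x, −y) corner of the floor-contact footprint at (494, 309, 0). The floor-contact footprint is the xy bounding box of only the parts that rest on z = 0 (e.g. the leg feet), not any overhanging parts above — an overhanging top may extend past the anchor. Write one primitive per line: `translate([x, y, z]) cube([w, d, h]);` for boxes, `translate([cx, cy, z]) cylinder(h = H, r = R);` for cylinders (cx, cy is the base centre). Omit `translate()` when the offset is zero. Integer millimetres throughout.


translate([640, 455, 0]) cylinder(h = 2236, r = 146);


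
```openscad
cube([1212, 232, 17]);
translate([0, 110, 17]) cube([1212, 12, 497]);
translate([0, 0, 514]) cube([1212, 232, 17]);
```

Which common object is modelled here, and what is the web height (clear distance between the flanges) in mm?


An I-beam. The web height is 497 mm.

Two wide flanges with a thin centred web — an I-beam. Overall 531 mm minus two 17 mm flanges gives a web of 531 − 2·17 = 497 mm.


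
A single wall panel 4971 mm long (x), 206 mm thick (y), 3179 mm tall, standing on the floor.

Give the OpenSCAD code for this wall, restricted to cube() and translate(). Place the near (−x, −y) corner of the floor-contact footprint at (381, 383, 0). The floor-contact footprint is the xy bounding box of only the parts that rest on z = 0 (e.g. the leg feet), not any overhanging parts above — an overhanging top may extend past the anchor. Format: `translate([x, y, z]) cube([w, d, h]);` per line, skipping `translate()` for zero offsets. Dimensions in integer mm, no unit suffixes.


translate([381, 383, 0]) cube([4971, 206, 3179]);


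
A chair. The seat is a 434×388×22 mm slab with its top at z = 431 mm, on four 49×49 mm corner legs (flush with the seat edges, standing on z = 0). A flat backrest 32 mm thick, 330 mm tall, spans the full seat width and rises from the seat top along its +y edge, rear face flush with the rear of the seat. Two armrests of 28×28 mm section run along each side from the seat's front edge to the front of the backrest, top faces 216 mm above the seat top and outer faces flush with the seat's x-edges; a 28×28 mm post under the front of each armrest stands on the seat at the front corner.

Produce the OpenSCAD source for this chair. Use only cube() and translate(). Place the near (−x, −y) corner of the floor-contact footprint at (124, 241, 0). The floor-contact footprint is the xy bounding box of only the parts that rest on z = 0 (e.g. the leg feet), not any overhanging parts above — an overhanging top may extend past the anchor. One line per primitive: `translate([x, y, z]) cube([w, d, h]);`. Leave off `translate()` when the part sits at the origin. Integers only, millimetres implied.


translate([124, 241, 409]) cube([434, 388, 22]);
translate([124, 241, 0]) cube([49, 49, 409]);
translate([509, 241, 0]) cube([49, 49, 409]);
translate([124, 580, 0]) cube([49, 49, 409]);
translate([509, 580, 0]) cube([49, 49, 409]);
translate([124, 597, 431]) cube([434, 32, 330]);
translate([124, 241, 619]) cube([28, 356, 28]);
translate([530, 241, 619]) cube([28, 356, 28]);
translate([124, 241, 431]) cube([28, 28, 188]);
translate([530, 241, 431]) cube([28, 28, 188]);


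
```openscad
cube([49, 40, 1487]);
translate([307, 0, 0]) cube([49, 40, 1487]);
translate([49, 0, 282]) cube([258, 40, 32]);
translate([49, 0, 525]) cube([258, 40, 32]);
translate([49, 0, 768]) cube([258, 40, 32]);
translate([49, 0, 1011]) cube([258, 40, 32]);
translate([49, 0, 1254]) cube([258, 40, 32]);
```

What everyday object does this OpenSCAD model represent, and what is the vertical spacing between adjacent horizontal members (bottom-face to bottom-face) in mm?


A ladder. The rung spacing is 243 mm.

Two tall 49×40 posts with 5 short bars between them — a ladder. Adjacent rungs sit at z = 282 and z = 525, so the spacing is 525 − 282 = 243 mm.


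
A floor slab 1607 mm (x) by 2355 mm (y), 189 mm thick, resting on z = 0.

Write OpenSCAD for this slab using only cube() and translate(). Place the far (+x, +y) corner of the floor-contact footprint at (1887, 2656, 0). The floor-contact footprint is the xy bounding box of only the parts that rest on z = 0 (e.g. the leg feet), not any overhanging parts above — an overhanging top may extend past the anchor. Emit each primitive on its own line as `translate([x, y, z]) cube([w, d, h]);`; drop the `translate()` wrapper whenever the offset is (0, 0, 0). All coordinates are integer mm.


translate([280, 301, 0]) cube([1607, 2355, 189]);


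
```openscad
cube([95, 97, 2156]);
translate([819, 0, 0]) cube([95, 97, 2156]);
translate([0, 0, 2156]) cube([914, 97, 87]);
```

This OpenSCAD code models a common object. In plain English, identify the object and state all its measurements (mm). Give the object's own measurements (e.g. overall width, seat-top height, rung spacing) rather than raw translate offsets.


A door frame. The clear opening is 724 mm wide and 2156 mm high. Two 95 mm wide jambs, 97 mm deep, stand either side of the opening from the floor to the top of the opening. A 87 mm thick head sits across the top of both jambs, spanning the full outside width of the frame.
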